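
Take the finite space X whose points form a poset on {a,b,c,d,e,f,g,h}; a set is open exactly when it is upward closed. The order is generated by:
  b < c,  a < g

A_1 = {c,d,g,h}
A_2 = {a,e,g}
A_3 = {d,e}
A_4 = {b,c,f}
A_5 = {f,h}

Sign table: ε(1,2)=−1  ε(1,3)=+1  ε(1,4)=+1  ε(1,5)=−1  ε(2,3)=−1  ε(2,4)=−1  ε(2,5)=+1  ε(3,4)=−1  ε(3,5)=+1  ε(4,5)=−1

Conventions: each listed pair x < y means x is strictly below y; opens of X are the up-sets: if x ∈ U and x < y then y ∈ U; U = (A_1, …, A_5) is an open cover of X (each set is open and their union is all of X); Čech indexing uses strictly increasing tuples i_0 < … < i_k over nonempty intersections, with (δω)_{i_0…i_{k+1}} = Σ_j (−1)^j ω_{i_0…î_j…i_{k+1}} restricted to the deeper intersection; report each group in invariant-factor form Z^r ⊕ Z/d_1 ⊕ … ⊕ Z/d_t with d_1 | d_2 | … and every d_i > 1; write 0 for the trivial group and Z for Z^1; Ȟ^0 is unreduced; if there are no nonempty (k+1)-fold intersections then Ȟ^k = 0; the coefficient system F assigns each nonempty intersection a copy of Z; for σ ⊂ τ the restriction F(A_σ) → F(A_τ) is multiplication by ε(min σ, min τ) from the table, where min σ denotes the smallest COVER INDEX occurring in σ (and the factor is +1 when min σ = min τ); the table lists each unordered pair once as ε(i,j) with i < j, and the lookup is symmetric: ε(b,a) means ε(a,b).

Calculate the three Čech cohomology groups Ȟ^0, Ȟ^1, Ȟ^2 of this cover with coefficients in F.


nonempty overlaps:
  A12={g} A13={d} A14={c} A15={h} A23={e} A45={f}
C dims 5,6; δ0: rk 4, SNF 1^4
degree 0: 5−4−0 = 1 → Ȟ^0 ≅ Z
degree 1: 6−0−4 = 2 → Ȟ^1 ≅ Z^2
degree 2: 0−0−0 = 0 → Ȟ^2 ≅ 0

Ȟ^0(U;F) ≅ Z; Ȟ^1(U;F) ≅ Z^2; Ȟ^2(U;F) ≅ 0


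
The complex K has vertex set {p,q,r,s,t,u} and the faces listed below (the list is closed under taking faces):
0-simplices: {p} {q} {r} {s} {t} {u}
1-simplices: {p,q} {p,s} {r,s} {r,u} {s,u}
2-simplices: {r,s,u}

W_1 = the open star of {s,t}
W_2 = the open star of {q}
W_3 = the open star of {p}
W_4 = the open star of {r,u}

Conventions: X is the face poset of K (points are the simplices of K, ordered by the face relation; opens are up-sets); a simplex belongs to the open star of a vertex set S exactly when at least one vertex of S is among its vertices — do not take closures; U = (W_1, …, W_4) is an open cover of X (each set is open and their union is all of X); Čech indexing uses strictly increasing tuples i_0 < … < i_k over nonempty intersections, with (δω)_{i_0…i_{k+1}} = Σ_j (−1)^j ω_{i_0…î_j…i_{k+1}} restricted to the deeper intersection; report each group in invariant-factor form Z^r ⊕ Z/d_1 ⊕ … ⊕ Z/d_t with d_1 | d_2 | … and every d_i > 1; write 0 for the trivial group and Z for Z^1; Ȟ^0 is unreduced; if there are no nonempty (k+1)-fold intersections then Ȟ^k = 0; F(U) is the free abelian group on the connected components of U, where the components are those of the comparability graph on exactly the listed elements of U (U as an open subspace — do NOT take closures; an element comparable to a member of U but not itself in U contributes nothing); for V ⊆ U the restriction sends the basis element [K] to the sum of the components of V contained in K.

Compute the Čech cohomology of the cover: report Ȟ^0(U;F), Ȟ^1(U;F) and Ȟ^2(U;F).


Ȟ^0 ≅ Z^2,  Ȟ^1 ≅ 0,  Ȟ^2 ≅ 0

nerve of the cover:
  W1={{s},{t},{p,s},{r,s},{s,u},{r,s,u}} W2={{q},{p,q}} W3={{p},{p,q},{p,s}} W4={{r},{u},{r,s},{r,u},{s,u},{r,s,u}}
  W13={{p,s}} W14={{r,s},{s,u},{r,s,u}} W23={{p,q}}
components per intersection:
  W1: {{s},{p,s},{r,s},{s,u},{r,s,u}} {{t}}
  W2: {{q},{p,q}}
  W3: {{p},{p,q},{p,s}}
  W4: {{r},{u},{r,s},{r,u},{s,u},{r,s,u}}
  W13: {{p,s}}
  W14: {{r,s},{s,u},{r,s,u}}
  W23: {{p,q}}
C dims 5,3; δ0: rk 3, SNF 1^3
Ȟ^0 = (5 − 3) − 0 = 2, so Ȟ^0 ≅ Z^2
Ȟ^1 = (3 − 0) − 3 = 0, so Ȟ^1 ≅ 0
Ȟ^2 = (0 − 0) − 0 = 0, so Ȟ^2 ≅ 0


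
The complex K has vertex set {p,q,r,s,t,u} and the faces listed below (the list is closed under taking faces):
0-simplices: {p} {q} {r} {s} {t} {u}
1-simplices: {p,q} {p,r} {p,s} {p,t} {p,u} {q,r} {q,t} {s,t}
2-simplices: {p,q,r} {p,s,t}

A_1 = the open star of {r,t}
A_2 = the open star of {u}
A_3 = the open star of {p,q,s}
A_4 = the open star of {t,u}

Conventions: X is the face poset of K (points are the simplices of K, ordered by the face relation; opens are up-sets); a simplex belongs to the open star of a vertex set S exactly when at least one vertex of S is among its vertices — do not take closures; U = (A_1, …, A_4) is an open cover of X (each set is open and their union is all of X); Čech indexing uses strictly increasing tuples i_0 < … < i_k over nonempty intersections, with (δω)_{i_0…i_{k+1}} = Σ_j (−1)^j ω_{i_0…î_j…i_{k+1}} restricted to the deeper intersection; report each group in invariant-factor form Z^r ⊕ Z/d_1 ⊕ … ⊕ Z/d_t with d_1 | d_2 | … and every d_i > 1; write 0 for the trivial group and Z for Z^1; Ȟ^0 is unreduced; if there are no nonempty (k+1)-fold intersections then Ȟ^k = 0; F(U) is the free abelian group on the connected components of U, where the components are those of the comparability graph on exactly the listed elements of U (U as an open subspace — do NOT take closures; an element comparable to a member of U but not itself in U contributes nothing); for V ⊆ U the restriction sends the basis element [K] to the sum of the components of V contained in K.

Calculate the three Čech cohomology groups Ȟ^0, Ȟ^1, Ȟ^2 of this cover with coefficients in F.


Ȟ^0 = Z, Ȟ^1 = Z and Ȟ^2 = 0

nerve of the cover:
  A1={{r},{t},{p,r},{p,t},{q,r},{q,t},{s,t},{p,q,r},{p,s,t}} A2={{u},{p,u}} A3={{p},{q},{s},{p,q},{p,r},{p,s},{p,t},{p,u},{q,r},{q,t},{s,t},{p,q,r},{p,s,t}} A4={{t},{u},{p,t},{p,u},{q,t},{s,t},{p,s,t}}
  A13={{p,r},{p,t},{q,r},{q,t},{s,t},{p,q,r},{p,s,t}} A14={{t},{p,t},{q,t},{s,t},{p,s,t}} A23={{p,u}} A24={{u},{p,u}} A34={{p,t},{p,u},{q,t},{s,t},{p,s,t}}
  A134={{p,t},{q,t},{s,t},{p,s,t}} A234={{p,u}}
components per intersection:
  A1: {{r},{p,r},{q,r},{p,q,r}} {{t},{p,t},{q,t},{s,t},{p,s,t}}
  A2: {{u},{p,u}}
  A3: {{p},{q},{s},{p,q},{p,r},{p,s},{p,t},{p,u},{q,r},{q,t},{s,t},{p,q,r},{p,s,t}}
  A4: {{t},{p,t},{q,t},{s,t},{p,s,t}} {{u},{p,u}}
  A13: {{p,r},{q,r},{p,q,r}} {{p,t},{s,t},{p,s,t}} {{q,t}}
  A14: {{t},{p,t},{q,t},{s,t},{p,s,t}}
  A23: {{p,u}}
  A24: {{u},{p,u}}
  A34: {{p,t},{s,t},{p,s,t}} {{p,u}} {{q,t}}
  A134: {{p,t},{s,t},{p,s,t}} {{q,t}}
  A234: {{p,u}}
C dims 6,9,3; δ0: rk 5, SNF 1^5; δ1: rk 3, SNF 1^3
Ȟ^0 = (6 − 5) − 0 = 1, so Ȟ^0 ≅ Z
Ȟ^1 = (9 − 3) − 5 = 1, so Ȟ^1 ≅ Z
Ȟ^2 = (3 − 0) − 3 = 0, so Ȟ^2 ≅ 0


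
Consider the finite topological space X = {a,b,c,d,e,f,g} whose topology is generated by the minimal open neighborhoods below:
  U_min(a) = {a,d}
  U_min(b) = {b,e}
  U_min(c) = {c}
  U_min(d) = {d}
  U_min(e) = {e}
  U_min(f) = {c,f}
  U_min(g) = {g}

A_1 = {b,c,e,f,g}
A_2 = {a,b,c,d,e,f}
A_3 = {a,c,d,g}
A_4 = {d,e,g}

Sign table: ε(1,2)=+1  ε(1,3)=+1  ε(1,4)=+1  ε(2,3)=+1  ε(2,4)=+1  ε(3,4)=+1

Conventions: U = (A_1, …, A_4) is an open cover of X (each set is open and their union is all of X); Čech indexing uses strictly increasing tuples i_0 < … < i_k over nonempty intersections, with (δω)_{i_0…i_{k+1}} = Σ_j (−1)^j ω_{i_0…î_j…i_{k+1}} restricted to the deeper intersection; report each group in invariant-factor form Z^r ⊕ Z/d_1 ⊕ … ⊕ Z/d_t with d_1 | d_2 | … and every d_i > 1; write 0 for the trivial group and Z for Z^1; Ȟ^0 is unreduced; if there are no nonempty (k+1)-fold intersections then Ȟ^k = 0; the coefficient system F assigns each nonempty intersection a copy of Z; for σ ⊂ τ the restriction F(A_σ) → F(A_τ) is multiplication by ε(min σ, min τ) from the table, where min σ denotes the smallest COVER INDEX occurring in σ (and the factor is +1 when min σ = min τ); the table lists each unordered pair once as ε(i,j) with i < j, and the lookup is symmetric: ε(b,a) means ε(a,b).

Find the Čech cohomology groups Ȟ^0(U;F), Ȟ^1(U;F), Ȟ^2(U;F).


Ȟ^0 = Z; Ȟ^1 = 0; Ȟ^2 = Z

nonempty intersections:
  A12={b,c,e,f} A13={c,g} A14={e,g} A23={a,c,d} A24={d,e} A34={d,g}
  A123={c} A124={e} A134={g} A234={d}
C dims 4,6,4; δ0: rk 3, SNF 1^3; δ1: rk 3, SNF 1^3
Ȟ^0: (4−3)−0=1 ⇒ Z
Ȟ^1: (6−3)−3=0 ⇒ 0
Ȟ^2: (4−0)−3=1 ⇒ Z


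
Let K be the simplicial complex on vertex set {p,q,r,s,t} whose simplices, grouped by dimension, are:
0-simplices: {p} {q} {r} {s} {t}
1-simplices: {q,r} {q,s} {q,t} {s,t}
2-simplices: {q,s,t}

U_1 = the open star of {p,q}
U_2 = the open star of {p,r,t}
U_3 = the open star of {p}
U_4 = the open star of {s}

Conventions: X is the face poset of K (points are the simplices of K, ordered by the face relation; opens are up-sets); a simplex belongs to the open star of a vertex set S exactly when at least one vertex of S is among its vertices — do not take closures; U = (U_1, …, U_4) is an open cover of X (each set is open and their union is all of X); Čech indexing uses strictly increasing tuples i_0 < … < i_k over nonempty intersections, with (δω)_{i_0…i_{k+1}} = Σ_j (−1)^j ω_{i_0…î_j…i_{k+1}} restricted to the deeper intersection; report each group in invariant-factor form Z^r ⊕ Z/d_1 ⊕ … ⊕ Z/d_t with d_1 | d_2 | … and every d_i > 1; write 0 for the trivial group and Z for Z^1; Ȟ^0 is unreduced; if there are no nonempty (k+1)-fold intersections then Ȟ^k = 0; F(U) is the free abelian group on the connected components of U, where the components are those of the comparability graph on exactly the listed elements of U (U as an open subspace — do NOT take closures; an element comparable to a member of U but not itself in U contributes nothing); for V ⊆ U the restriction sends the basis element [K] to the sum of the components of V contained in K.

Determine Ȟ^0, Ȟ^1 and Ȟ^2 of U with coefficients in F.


Ȟ^0 ≅ Z^2, Ȟ^1 ≅ 0 and Ȟ^2 ≅ 0

nerve of the cover:
  U1={{p},{q},{q,r},{q,s},{q,t},{q,s,t}} U2={{p},{r},{t},{q,r},{q,t},{s,t},{q,s,t}} U3={{p}} U4={{s},{q,s},{s,t},{q,s,t}}
  U12={{p},{q,r},{q,t},{q,s,t}} U13={{p}} U14={{q,s},{q,s,t}} U23={{p}} U24={{s,t},{q,s,t}}
  U123={{p}} U124={{q,s,t}}
components per intersection:
  U1: {{p}} {{q},{q,r},{q,s},{q,t},{q,s,t}}
  U2: {{p}} {{r},{q,r}} {{t},{q,t},{s,t},{q,s,t}}
  U3: {{p}}
  U4: {{s},{q,s},{s,t},{q,s,t}}
  U12: {{p}} {{q,r}} {{q,t},{q,s,t}}
  U13: {{p}}
  U14: {{q,s},{q,s,t}}
  U23: {{p}}
  U24: {{s,t},{q,s,t}}
  U123: {{p}}
  U124: {{q,s,t}}
C dims 7,7,2; δ0: rk 5, SNF 1^5; δ1: rk 2, SNF 1^2
Ȟ^0 = (7 − 5) − 0 = 2, so Ȟ^0 ≅ Z^2
Ȟ^1 = (7 − 2) − 5 = 0, so Ȟ^1 ≅ 0
Ȟ^2 = (2 − 0) − 2 = 0, so Ȟ^2 ≅ 0


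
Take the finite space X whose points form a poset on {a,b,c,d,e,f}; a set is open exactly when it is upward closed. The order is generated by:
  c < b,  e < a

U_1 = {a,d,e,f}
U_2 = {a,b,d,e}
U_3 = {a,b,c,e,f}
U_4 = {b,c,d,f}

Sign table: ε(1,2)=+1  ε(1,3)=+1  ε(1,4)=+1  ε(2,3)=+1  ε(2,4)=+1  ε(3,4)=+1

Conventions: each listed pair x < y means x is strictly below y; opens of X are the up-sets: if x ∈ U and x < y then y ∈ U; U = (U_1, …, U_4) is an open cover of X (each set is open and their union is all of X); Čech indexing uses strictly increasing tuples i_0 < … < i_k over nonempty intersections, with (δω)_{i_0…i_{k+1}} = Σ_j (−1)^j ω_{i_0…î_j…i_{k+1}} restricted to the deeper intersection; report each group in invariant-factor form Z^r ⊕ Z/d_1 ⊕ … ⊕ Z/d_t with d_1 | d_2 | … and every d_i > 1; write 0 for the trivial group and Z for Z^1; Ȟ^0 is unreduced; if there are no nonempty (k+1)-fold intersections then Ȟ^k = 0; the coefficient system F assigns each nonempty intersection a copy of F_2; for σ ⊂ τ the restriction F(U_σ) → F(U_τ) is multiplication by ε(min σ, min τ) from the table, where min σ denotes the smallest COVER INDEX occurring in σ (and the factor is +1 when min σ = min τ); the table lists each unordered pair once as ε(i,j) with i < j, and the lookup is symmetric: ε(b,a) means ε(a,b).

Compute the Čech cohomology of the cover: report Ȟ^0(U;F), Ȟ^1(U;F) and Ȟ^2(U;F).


Ȟ^0 ≅ Z/2; Ȟ^1 ≅ 0; Ȟ^2 ≅ Z/2

nonempty overlaps:
  U12={a,d,e} U13={a,e,f} U14={d,f} U23={a,b,e} U24={b,d} U34={b,c,f}
  U123={a,e} U124={d} U134={f} U234={b}
C dims 4,6,4; δ0: rk_F2 3; δ1: rk_F2 3
degree 0: 4−3−0 = 1 → Ȟ^0 ≅ Z/2
degree 1: 6−3−3 = 0 → Ȟ^1 ≅ 0
degree 2: 4−0−3 = 1 → Ȟ^2 ≅ Z/2


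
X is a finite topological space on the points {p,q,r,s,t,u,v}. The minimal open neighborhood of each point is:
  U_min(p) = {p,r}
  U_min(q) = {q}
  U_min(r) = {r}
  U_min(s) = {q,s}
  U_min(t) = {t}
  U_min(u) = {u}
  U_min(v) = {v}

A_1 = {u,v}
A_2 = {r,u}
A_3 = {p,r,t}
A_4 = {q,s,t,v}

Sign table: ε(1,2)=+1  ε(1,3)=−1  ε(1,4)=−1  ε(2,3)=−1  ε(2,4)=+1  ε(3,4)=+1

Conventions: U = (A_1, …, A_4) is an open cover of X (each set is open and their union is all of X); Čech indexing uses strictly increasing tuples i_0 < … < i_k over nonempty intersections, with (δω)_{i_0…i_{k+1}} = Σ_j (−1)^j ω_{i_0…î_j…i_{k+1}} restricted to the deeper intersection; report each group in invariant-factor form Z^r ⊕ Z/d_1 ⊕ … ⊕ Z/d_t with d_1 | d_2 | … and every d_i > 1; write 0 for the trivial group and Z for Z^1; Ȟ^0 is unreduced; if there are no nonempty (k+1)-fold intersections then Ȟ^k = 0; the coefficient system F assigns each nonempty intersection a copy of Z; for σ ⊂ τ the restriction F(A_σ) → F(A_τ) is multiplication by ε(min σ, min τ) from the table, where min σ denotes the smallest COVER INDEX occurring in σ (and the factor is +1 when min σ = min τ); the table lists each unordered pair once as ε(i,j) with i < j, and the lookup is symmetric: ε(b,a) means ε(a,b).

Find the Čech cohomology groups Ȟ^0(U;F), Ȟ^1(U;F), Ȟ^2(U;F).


nonempty intersections:
  A12={u} A14={v} A23={r} A34={t}
C dims 4,4; δ0: rk 3, SNF 1^3
Ȟ^0: (4−3)−0=1 ⇒ Z
Ȟ^1: (4−0)−3=1 ⇒ Z
Ȟ^2: (0−0)−0=0 ⇒ 0

Ȟ^0 ≅ Z; Ȟ^1 ≅ Z; Ȟ^2 ≅ 0


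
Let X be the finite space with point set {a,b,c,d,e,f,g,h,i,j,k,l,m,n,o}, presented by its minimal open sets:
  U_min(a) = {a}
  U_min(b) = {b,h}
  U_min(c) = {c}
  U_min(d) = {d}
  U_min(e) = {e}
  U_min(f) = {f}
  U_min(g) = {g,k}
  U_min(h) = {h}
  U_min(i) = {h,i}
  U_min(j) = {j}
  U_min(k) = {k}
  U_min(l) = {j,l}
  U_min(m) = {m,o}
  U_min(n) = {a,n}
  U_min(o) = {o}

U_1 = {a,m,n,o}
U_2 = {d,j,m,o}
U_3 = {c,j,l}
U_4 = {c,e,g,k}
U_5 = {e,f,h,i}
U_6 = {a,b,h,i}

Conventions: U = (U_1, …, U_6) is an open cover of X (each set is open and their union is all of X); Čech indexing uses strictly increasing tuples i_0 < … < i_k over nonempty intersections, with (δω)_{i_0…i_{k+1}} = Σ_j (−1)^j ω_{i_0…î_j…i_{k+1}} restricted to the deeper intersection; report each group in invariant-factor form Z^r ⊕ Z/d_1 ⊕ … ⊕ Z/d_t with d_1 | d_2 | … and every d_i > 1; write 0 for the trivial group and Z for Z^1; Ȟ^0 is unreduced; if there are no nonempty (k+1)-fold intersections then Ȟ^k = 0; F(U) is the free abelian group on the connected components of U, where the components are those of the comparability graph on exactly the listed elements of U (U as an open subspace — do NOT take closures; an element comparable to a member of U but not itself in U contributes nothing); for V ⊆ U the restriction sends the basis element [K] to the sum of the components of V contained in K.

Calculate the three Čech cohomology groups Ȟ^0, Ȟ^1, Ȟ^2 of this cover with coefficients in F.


Ȟ^0 = Z^9,  Ȟ^1 = 0,  Ȟ^2 = 0

intersection data:
  U12={m,o} U16={a} U23={j} U34={c} U45={e} U56={h,i}
components per intersection:
  U1: {a,n} {m,o}
  U2: {d} {j} {m,o}
  U3: {c} {j,l}
  U4: {c} {e} {g,k}
  U5: {e} {f} {h,i}
  U6: {a} {b,h,i}
  U12: {m,o}
  U16: {a}
  U23: {j}
  U34: {c}
  U45: {e}
  U56: {h,i}
C dims 15,6; δ0: rk 6, SNF 1^6
Ȟ^0 = (15 − 6) − 0 = 9, so Ȟ^0 ≅ Z^9
Ȟ^1 = (6 − 0) − 6 = 0, so Ȟ^1 ≅ 0
Ȟ^2 = (0 − 0) − 0 = 0, so Ȟ^2 ≅ 0


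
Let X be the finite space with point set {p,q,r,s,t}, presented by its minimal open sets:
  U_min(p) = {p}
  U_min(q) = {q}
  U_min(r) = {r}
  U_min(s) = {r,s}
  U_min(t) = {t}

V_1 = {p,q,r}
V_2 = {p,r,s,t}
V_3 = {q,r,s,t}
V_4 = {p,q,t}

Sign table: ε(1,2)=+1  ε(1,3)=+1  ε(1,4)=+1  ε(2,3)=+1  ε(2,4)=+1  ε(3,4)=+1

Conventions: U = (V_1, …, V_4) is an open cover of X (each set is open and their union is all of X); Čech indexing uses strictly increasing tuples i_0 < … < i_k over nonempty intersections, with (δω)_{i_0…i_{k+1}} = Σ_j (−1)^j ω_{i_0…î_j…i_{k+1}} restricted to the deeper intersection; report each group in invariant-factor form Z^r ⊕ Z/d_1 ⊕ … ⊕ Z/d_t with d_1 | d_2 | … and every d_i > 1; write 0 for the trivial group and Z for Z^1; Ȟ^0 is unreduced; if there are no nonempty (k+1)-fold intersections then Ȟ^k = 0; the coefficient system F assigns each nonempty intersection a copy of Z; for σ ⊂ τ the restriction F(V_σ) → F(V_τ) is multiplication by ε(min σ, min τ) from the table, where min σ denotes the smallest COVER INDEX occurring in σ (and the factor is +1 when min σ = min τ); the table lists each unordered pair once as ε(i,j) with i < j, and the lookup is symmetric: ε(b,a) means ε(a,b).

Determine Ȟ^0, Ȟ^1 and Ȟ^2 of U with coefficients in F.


Ȟ^0(U;F) ≅ Z; Ȟ^1(U;F) ≅ 0; Ȟ^2(U;F) ≅ Z

nerve of the cover:
  V12={p,r} V13={q,r} V14={p,q} V23={r,s,t} V24={p,t} V34={q,t}
  V123={r} V124={p} V134={q} V234={t}
C dims 4,6,4; δ0: rk 3, SNF 1^3; δ1: rk 3, SNF 1^3
Ȟ^0 = (4 − 3) − 0 = 1, so Ȟ^0 ≅ Z
Ȟ^1 = (6 − 3) − 3 = 0, so Ȟ^1 ≅ 0
Ȟ^2 = (4 − 0) − 3 = 1, so Ȟ^2 ≅ Z


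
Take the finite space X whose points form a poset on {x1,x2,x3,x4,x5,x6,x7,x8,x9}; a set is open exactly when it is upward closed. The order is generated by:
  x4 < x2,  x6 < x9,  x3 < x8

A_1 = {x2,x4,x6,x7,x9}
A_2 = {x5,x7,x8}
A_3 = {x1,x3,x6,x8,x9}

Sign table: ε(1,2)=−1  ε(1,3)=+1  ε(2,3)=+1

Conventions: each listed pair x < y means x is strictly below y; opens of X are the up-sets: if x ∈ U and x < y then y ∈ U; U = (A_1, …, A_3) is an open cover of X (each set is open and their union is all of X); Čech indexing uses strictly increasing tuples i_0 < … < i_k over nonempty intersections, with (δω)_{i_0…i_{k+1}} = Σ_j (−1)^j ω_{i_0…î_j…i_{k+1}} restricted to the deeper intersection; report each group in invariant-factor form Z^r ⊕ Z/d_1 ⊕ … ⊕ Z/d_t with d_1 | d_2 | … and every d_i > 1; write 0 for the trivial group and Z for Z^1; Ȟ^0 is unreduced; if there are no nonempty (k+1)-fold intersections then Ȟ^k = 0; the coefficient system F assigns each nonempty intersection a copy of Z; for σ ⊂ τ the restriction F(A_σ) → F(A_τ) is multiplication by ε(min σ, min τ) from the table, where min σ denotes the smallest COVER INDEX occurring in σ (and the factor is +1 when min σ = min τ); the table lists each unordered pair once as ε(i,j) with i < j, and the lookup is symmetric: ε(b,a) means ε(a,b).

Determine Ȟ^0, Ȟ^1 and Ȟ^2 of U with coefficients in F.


cover nerve:
  A12={x7} A13={x6,x9} A23={x8}
C dims 3,3; δ0: rk 3, SNF 1^2·2
Ȟ^0: (3−3)−0=0 ⇒ 0
Ȟ^1: (3−0)−3=0 plus torsion [2] ⇒ Z/2
Ȟ^2: (0−0)−0=0 ⇒ 0

Ȟ^0 = 0, Ȟ^1 = Z/2 and Ȟ^2 = 0


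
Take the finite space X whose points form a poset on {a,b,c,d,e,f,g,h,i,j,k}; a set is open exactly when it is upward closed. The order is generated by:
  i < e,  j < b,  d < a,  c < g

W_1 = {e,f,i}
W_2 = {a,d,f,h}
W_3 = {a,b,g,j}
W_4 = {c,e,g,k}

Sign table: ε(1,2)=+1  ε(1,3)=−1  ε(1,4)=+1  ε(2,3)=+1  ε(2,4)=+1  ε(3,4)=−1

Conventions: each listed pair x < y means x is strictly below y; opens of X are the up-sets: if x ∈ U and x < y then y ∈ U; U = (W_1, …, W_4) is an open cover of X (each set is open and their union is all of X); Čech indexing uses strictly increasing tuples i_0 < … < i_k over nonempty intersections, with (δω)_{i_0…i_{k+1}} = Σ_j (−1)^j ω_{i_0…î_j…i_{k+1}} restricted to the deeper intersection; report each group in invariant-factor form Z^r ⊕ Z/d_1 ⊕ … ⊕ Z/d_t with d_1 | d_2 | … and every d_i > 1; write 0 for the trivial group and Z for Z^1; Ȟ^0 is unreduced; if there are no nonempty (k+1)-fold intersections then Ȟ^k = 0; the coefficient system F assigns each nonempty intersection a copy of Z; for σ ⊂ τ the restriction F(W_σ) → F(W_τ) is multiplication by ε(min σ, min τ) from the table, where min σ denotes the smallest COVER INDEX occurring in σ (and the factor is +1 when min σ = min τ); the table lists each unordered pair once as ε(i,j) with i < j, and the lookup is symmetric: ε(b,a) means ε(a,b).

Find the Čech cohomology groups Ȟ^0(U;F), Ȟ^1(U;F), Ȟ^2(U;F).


nonempty overlaps:
  W12={f} W14={e} W23={a} W34={g}
C dims 4,4; δ0: rk 4, SNF 1^3·2
degree 0: 4−4−0 = 0 → Ȟ^0 ≅ 0
degree 1: 4−0−4 = 0 plus torsion [2] → Ȟ^1 ≅ Z/2
degree 2: 0−0−0 = 0 → Ȟ^2 ≅ 0

Ȟ^0(U;F) ≅ 0; Ȟ^1(U;F) ≅ Z/2; Ȟ^2(U;F) ≅ 0


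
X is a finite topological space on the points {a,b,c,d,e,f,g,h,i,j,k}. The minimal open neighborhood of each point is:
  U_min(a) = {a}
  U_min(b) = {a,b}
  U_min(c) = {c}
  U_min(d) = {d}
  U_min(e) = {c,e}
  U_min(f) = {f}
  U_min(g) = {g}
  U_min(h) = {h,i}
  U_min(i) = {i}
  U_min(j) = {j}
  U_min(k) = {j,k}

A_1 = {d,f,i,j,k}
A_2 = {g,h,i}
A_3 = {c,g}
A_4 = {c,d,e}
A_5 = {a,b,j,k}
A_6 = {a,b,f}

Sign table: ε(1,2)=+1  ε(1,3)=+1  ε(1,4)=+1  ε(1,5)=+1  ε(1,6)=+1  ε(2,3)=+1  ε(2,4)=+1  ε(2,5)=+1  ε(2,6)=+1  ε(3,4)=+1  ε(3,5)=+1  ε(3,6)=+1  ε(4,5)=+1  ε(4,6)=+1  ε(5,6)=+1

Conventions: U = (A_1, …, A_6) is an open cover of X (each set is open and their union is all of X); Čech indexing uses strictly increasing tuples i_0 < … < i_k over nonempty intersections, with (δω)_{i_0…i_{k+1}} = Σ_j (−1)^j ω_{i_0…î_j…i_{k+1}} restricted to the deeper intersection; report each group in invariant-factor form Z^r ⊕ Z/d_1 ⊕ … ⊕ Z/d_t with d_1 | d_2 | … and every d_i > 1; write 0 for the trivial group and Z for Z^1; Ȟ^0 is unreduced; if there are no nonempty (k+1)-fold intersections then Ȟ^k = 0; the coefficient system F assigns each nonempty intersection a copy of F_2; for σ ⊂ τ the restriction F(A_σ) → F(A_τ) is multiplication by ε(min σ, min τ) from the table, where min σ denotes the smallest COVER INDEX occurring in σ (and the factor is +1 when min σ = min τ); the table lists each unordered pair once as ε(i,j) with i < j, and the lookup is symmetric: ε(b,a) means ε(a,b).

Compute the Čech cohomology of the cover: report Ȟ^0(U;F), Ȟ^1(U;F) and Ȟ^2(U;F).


nerve simplices:
  A12={i} A14={d} A15={j,k} A16={f} A23={g} A34={c} A56={a,b}
C dims 6,7; δ0: rk_F2 5
degree 0: 6−5−0 = 1 → Ȟ^0 ≅ Z/2
degree 1: 7−0−5 = 2 → Ȟ^1 ≅ Z/2 ⊕ Z/2
degree 2: 0−0−0 = 0 → Ȟ^2 ≅ 0

Ȟ^0(U;F) ≅ Z/2; Ȟ^1(U;F) ≅ Z/2 ⊕ Z/2; Ȟ^2(U;F) ≅ 0


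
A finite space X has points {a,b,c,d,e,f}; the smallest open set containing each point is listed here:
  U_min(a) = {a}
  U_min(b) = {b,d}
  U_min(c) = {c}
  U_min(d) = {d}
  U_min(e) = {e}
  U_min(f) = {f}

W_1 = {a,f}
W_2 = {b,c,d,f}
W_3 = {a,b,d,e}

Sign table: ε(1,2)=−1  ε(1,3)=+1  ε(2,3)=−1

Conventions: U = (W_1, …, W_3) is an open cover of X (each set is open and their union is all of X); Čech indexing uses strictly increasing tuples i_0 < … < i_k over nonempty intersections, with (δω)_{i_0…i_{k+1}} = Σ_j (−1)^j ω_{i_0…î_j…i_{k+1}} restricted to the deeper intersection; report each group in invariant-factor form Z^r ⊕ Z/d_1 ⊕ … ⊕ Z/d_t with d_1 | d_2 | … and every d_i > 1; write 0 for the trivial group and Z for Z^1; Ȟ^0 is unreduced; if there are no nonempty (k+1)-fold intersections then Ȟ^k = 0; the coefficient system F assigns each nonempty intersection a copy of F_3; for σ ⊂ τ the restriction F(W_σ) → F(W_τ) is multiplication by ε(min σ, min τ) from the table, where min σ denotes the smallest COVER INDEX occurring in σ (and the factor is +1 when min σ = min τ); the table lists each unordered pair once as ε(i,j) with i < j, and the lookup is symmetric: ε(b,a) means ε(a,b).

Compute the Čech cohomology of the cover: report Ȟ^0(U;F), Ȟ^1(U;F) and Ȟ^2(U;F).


nerve of the cover:
  W12={f} W13={a} W23={b,d}
C dims 3,3; δ0: rk_F3 2
Ȟ^0 = (3 − 2) − 0 = 1, so Ȟ^0 ≅ Z/3
Ȟ^1 = (3 − 0) − 2 = 1, so Ȟ^1 ≅ Z/3
Ȟ^2 = (0 − 0) − 0 = 0, so Ȟ^2 ≅ 0

Ȟ^0 ≅ Z/3, Ȟ^1 ≅ Z/3, Ȟ^2 ≅ 0


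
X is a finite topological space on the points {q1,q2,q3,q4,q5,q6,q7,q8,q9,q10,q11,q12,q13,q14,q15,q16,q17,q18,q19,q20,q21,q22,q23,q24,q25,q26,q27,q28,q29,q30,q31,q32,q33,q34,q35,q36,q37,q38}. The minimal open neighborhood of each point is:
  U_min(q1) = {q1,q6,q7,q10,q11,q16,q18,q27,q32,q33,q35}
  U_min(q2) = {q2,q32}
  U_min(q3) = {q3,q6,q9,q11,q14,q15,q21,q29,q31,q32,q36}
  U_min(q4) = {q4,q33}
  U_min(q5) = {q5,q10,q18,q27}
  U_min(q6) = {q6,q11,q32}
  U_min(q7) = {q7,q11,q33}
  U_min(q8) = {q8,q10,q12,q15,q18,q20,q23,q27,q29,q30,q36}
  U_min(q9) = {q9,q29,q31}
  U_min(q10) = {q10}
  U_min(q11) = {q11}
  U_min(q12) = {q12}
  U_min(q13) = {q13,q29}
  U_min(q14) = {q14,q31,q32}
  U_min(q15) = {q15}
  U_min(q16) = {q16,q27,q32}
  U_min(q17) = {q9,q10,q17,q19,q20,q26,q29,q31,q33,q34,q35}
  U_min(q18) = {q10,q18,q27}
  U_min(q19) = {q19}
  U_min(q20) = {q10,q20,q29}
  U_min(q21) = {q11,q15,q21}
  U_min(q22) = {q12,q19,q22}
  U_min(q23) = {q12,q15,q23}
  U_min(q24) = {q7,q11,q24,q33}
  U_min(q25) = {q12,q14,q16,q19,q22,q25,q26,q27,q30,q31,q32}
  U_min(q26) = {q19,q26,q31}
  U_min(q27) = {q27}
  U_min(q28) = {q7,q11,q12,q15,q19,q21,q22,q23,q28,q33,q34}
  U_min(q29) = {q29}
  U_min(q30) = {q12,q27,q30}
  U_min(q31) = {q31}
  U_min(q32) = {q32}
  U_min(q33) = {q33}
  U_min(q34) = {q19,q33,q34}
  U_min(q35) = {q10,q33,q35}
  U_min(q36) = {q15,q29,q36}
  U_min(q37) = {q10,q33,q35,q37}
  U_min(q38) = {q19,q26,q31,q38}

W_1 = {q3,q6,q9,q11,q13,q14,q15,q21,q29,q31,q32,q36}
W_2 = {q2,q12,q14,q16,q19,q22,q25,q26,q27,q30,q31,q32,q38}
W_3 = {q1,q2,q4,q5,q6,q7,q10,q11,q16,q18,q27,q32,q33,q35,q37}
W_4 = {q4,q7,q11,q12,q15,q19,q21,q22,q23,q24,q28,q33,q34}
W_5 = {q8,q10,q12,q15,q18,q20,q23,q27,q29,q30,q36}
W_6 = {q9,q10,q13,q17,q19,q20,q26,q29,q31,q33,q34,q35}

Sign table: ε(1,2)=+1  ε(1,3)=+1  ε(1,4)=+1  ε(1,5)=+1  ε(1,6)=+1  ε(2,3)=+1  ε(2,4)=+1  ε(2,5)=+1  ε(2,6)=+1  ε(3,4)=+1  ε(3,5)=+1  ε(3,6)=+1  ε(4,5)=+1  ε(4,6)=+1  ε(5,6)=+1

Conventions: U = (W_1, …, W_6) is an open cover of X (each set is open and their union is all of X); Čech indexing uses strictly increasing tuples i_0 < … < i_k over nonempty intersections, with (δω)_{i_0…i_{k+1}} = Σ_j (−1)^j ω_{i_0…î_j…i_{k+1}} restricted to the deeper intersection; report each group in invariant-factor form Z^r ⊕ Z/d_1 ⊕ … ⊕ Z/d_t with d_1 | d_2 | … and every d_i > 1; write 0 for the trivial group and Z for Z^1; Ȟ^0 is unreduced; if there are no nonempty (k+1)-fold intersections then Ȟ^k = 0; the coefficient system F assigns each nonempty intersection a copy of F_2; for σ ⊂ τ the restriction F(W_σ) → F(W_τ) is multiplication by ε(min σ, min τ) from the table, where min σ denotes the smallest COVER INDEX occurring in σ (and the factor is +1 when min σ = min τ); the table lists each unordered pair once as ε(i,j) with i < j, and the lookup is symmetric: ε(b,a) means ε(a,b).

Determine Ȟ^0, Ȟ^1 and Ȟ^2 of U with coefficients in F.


Ȟ^0 ≅ Z/2; Ȟ^1 ≅ Z/2; Ȟ^2 ≅ Z/2

intersection data:
  W12={q14,q31,q32} W13={q6,q11,q32} W14={q11,q15,q21} W15={q15,q29,q36} W16={q9,q13,q29,q31} W23={q2,q16,q27,q32} W24={q12,q19,q22} W25={q12,q27,q30} W26={q19,q26,q31} W34={q4,q7,q11,q33} W35={q10,q18,q27} W36={q10,q33,q35} W45={q12,q15,q23} W46={q19,q33,q34} W56={q10,q20,q29}
  W123={q32} W126={q31} W134={q11} W145={q15} W156={q29} W235={q27} W245={q12} W246={q19} W346={q33} W356={q10}
C dims 6,15,10; δ0: rk_F2 5; δ1: rk_F2 9
Ȟ^0 = (6 − 5) − 0 = 1, so Ȟ^0 ≅ Z/2
Ȟ^1 = (15 − 9) − 5 = 1, so Ȟ^1 ≅ Z/2
Ȟ^2 = (10 − 0) − 9 = 1, so Ȟ^2 ≅ Z/2


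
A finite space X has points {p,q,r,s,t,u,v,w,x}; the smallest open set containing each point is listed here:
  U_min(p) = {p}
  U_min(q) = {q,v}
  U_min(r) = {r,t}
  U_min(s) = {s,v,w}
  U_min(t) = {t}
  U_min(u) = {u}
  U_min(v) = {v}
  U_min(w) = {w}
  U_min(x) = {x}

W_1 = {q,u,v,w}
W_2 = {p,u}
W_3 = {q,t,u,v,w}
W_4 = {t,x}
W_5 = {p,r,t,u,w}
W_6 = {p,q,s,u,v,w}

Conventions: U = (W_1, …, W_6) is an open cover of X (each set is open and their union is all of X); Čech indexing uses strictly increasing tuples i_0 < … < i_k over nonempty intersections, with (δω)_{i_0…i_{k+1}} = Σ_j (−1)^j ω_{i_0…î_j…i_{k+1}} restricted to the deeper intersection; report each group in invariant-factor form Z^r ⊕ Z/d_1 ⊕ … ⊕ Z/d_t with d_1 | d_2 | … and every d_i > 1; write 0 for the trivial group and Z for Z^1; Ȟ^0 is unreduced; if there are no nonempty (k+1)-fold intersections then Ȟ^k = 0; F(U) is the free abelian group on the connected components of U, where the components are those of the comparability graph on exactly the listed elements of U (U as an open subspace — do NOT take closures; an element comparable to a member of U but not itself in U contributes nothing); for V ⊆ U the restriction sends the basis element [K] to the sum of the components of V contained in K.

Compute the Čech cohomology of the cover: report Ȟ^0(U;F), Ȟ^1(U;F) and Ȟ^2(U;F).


Ȟ^0 = Z^5; Ȟ^1 = 0; Ȟ^2 = 0

intersection data:
  W12={u} W13={q,u,v,w} W15={u,w} W16={q,u,v,w} W23={u} W25={p,u} W26={p,u} W34={t} W35={t,u,w} W36={q,u,v,w} W45={t} W56={p,u,w}
  W123={u} W125={u} W126={u} W135={u,w} W136={q,u,v,w} W156={u,w} W235={u} W236={u} W256={p,u} W345={t} W356={u,w}
  W1235={u} W1236={u} W1256={u} W1356={u,w} W2356={u}
  W12356={u}
components per intersection:
  W1: {q,v} {u} {w}
  W2: {p} {u}
  W3: {q,v} {t} {u} {w}
  W4: {t} {x}
  W5: {p} {r,t} {u} {w}
  W6: {p} {q,s,v,w} {u}
  W12: {u}
  W13: {q,v} {u} {w}
  W15: {u} {w}
  W16: {q,v} {u} {w}
  W23: {u}
  W25: {p} {u}
  W26: {p} {u}
  W34: {t}
  W35: {t} {u} {w}
  W36: {q,v} {u} {w}
  W45: {t}
  W56: {p} {u} {w}
  W123: {u}
  W125: {u}
  W126: {u}
  W135: {u} {w}
  W136: {q,v} {u} {w}
  W156: {u} {w}
  W235: {u}
  W236: {u}
  W256: {p} {u}
  W345: {t}
  W356: {u} {w}
  W1235: {u}
  W1236: {u}
  W1256: {u}
  W1356: {u} {w}
  W2356: {u}
  W12356: {u}
C dims 18,25,17,6; δ0: rk 13, SNF 1^13; δ1: rk 12, SNF 1^12; δ2: rk 5, SNF 1^5
Ȟ^0 = (18 − 13) − 0 = 5, so Ȟ^0 ≅ Z^5
Ȟ^1 = (25 − 12) − 13 = 0, so Ȟ^1 ≅ 0
Ȟ^2 = (17 − 5) − 12 = 0, so Ȟ^2 ≅ 0


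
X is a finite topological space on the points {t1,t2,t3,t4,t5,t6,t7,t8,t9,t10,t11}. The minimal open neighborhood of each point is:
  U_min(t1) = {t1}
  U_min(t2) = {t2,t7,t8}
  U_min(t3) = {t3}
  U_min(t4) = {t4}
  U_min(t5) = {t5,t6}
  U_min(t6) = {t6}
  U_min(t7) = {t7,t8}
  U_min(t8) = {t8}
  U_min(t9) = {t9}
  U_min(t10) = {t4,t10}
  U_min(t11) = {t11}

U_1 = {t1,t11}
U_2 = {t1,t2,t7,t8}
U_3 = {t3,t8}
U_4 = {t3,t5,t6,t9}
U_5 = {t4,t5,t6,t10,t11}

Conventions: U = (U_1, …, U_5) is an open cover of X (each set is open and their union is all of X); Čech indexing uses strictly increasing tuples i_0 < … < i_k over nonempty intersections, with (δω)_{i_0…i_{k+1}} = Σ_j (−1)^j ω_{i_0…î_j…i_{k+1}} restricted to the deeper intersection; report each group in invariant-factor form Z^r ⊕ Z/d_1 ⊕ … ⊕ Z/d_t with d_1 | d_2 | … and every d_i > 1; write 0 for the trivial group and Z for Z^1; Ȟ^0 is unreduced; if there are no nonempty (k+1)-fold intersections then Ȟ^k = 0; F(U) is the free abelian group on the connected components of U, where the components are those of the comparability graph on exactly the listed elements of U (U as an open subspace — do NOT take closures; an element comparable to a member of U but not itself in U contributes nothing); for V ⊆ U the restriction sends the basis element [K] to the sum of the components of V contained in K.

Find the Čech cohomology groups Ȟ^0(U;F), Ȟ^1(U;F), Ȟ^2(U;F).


nerve simplices:
  U12={t1} U15={t11} U23={t8} U34={t3} U45={t5,t6}
components per intersection:
  U1: {t1} {t11}
  U2: {t1} {t2,t7,t8}
  U3: {t3} {t8}
  U4: {t3} {t5,t6} {t9}
  U5: {t4,t10} {t5,t6} {t11}
  U12: {t1}
  U15: {t11}
  U23: {t8}
  U34: {t3}
  U45: {t5,t6}
C dims 12,5; δ0: rk 5, SNF 1^5
degree 0: 12−5−0 = 7 → Ȟ^0 ≅ Z^7
degree 1: 5−0−5 = 0 → Ȟ^1 ≅ 0
degree 2: 0−0−0 = 0 → Ȟ^2 ≅ 0

Ȟ^0 = Z^7; Ȟ^1 = 0; Ȟ^2 = 0


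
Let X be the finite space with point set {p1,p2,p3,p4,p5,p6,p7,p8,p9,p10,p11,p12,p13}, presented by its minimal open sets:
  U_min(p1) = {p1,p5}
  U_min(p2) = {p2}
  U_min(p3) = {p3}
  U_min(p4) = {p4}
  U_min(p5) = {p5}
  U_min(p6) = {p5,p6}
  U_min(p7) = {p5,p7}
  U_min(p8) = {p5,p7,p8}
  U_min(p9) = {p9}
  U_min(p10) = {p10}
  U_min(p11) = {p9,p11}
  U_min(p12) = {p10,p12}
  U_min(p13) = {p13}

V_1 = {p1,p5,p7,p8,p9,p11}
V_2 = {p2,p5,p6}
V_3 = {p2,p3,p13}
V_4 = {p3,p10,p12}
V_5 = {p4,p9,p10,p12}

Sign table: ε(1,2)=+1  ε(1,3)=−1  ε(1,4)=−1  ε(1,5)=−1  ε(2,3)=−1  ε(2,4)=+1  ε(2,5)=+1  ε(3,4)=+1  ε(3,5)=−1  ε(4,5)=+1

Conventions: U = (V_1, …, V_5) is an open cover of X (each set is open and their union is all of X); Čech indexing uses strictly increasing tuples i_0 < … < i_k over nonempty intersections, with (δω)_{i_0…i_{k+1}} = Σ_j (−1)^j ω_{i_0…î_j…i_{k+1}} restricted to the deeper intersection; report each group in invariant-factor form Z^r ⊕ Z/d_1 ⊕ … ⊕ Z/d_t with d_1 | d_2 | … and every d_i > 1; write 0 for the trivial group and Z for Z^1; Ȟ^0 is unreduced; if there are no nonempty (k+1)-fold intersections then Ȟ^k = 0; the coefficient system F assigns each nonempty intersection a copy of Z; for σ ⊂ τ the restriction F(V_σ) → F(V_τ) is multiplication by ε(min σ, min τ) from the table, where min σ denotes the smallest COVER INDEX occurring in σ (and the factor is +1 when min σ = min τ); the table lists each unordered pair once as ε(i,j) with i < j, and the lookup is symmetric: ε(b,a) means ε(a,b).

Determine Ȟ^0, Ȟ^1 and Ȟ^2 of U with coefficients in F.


nonempty overlaps:
  V12={p5} V15={p9} V23={p2} V34={p3} V45={p10,p12}
C dims 5,5; δ0: rk 4, SNF 1^4
degree 0: 5−4−0 = 1 → Ȟ^0 ≅ Z
degree 1: 5−0−4 = 1 → Ȟ^1 ≅ Z
degree 2: 0−0−0 = 0 → Ȟ^2 ≅ 0

Ȟ^0(U;F) ≅ Z,  Ȟ^1(U;F) ≅ Z,  Ȟ^2(U;F) ≅ 0


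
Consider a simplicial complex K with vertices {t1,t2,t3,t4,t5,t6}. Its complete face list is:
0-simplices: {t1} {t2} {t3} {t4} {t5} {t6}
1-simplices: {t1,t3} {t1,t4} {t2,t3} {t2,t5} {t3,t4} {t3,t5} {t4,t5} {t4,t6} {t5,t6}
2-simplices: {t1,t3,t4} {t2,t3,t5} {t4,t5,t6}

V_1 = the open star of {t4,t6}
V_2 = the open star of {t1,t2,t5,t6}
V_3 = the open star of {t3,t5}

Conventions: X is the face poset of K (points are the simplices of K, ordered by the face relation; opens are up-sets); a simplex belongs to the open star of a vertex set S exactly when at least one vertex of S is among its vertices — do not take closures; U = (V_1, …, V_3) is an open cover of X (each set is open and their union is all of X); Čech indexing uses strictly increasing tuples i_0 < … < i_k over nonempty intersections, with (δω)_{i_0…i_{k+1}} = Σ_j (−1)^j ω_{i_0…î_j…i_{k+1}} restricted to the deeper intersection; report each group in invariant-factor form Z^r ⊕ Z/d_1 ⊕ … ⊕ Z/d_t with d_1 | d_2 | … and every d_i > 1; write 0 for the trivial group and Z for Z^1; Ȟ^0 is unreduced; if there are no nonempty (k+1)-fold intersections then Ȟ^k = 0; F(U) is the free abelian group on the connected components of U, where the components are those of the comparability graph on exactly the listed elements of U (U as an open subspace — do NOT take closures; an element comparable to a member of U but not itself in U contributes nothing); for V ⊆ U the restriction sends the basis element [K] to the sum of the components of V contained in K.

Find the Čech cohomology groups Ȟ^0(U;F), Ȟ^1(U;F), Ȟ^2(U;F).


Ȟ^0(U;F) ≅ Z, Ȟ^1(U;F) ≅ Z, Ȟ^2(U;F) ≅ 0

nonempty overlaps:
  V1={{t4},{t6},{t1,t4},{t3,t4},{t4,t5},{t4,t6},{t5,t6},{t1,t3,t4},{t4,t5,t6}} V2={{t1},{t2},{t5},{t6},{t1,t3},{t1,t4},{t2,t3},{t2,t5},{t3,t5},{t4,t5},{t4,t6},{t5,t6},{t1,t3,t4},{t2,t3,t5},{t4,t5,t6}} V3={{t3},{t5},{t1,t3},{t2,t3},{t2,t5},{t3,t4},{t3,t5},{t4,t5},{t5,t6},{t1,t3,t4},{t2,t3,t5},{t4,t5,t6}}
  V12={{t6},{t1,t4},{t4,t5},{t4,t6},{t5,t6},{t1,t3,t4},{t4,t5,t6}} V13={{t3,t4},{t4,t5},{t5,t6},{t1,t3,t4},{t4,t5,t6}} V23={{t5},{t1,t3},{t2,t3},{t2,t5},{t3,t5},{t4,t5},{t5,t6},{t1,t3,t4},{t2,t3,t5},{t4,t5,t6}}
  V123={{t4,t5},{t5,t6},{t1,t3,t4},{t4,t5,t6}}
components per intersection:
  V1: {{t4},{t6},{t1,t4},{t3,t4},{t4,t5},{t4,t6},{t5,t6},{t1,t3,t4},{t4,t5,t6}}
  V2: {{t1},{t1,t3},{t1,t4},{t1,t3,t4}} {{t2},{t5},{t6},{t2,t3},{t2,t5},{t3,t5},{t4,t5},{t4,t6},{t5,t6},{t2,t3,t5},{t4,t5,t6}}
  V3: {{t3},{t5},{t1,t3},{t2,t3},{t2,t5},{t3,t4},{t3,t5},{t4,t5},{t5,t6},{t1,t3,t4},{t2,t3,t5},{t4,t5,t6}}
  V12: {{t6},{t4,t5},{t4,t6},{t5,t6},{t4,t5,t6}} {{t1,t4},{t1,t3,t4}}
  V13: {{t3,t4},{t1,t3,t4}} {{t4,t5},{t5,t6},{t4,t5,t6}}
  V23: {{t5},{t2,t3},{t2,t5},{t3,t5},{t4,t5},{t5,t6},{t2,t3,t5},{t4,t5,t6}} {{t1,t3},{t1,t3,t4}}
  V123: {{t4,t5},{t5,t6},{t4,t5,t6}} {{t1,t3,t4}}
C dims 4,6,2; δ0: rk 3, SNF 1^3; δ1: rk 2, SNF 1^2
degree 0: 4−3−0 = 1 → Ȟ^0 ≅ Z
degree 1: 6−2−3 = 1 → Ȟ^1 ≅ Z
degree 2: 2−0−2 = 0 → Ȟ^2 ≅ 0


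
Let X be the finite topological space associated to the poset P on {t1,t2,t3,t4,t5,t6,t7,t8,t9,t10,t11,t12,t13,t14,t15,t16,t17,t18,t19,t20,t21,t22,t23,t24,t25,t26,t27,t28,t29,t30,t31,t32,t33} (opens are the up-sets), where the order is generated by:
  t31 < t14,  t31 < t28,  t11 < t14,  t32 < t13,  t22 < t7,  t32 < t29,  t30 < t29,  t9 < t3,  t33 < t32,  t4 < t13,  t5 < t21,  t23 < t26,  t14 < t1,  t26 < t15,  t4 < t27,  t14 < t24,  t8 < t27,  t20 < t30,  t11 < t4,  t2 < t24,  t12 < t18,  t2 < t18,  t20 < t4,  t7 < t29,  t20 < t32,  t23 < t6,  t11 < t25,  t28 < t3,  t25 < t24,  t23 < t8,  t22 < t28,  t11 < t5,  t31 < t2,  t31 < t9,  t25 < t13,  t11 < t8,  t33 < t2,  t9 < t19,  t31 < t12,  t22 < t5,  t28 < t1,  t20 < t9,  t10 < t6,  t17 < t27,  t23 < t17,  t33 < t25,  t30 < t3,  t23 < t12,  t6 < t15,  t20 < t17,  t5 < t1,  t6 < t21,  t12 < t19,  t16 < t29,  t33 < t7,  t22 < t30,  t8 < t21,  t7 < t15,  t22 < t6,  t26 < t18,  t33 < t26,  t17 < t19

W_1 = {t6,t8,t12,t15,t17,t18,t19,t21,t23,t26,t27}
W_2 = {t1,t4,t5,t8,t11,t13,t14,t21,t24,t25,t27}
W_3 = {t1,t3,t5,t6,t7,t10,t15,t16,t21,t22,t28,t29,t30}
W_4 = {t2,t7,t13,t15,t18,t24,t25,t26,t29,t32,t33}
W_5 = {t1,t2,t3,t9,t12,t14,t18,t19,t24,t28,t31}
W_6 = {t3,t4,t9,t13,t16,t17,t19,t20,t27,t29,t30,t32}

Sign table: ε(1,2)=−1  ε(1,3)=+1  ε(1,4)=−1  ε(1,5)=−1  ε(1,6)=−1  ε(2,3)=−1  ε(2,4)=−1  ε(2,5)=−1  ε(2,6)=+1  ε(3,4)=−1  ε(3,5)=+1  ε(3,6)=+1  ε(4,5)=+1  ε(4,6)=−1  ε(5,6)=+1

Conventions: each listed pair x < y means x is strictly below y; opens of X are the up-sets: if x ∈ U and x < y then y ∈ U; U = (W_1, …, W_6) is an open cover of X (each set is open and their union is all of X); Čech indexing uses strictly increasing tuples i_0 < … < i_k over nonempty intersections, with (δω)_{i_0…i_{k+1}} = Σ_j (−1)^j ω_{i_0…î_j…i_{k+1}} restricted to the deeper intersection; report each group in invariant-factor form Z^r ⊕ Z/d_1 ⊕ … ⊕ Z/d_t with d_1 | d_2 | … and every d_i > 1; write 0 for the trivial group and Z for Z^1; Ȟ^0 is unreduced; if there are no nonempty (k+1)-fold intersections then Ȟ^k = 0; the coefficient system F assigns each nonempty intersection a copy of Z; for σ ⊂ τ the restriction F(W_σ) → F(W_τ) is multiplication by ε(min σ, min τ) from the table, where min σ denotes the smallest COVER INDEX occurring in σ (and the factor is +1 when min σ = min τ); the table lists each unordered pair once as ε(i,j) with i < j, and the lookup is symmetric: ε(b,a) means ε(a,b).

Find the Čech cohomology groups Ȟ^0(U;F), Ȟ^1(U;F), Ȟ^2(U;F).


Ȟ^0(U;F) ≅ 0, Ȟ^1(U;F) ≅ Z/2, Ȟ^2(U;F) ≅ Z

intersection data:
  W12={t8,t21,t27} W13={t6,t15,t21} W14={t15,t18,t26} W15={t12,t18,t19} W16={t17,t19,t27} W23={t1,t5,t21} W24={t13,t24,t25} W25={t1,t14,t24} W26={t4,t13,t27} W34={t7,t15,t29} W35={t1,t3,t28} W36={t3,t16,t29,t30} W45={t2,t18,t24} W46={t13,t29,t32} W56={t3,t9,t19}
  W123={t21} W126={t27} W134={t15} W145={t18} W156={t19} W235={t1} W245={t24} W246={t13} W346={t29} W356={t3}
C dims 6,15,10; δ0: rk 6, SNF 1^5·2; δ1: rk 9, SNF 1^9
Ȟ^0 = (6 − 6) − 0 = 0, so Ȟ^0 ≅ 0
Ȟ^1 = (15 − 9) − 6 = 0 plus torsion [2], so Ȟ^1 ≅ Z/2
Ȟ^2 = (10 − 0) − 9 = 1, so Ȟ^2 ≅ Z
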